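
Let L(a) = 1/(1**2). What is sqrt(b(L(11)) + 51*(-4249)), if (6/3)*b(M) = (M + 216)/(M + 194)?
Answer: I*sqrt(32959833270)/390 ≈ 465.51*I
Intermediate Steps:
L(a) = 1 (L(a) = 1/1 = 1)
b(M) = (216 + M)/(2*(194 + M)) (b(M) = ((M + 216)/(M + 194))/2 = ((216 + M)/(194 + M))/2 = (216 + M)/(2*(194 + M)))
sqrt(b(L(11)) + 51*(-4249)) = sqrt((216 + 1)/(2*(194 + 1)) + 51*(-4249)) = sqrt((1/2)*217/195 - 216699) = sqrt((1/2)*(1/195)*217 - 216699) = sqrt(217/390 - 216699) = sqrt(-84512393/390) = I*sqrt(32959833270)/390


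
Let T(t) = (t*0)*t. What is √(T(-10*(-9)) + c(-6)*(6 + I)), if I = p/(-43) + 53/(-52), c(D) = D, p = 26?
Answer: I*√32818890/1118 ≈ 5.1241*I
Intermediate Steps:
I = -3631/2236 (I = 26/(-43) + 53/(-52) = 26*(-1/43) + 53*(-1/52) = -26/43 - 53/52 = -3631/2236 ≈ -1.6239)
T(t) = 0 (T(t) = 0*t = 0)
√(T(-10*(-9)) + c(-6)*(6 + I)) = √(0 - 6*(6 - 3631/2236)) = √(0 - 6*9785/2236) = √(0 - 29355/1118) = √(-29355/1118) = I*√32818890/1118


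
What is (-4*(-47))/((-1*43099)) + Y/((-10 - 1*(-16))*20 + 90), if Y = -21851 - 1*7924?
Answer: -37149/262 ≈ -141.79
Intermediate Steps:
Y = -29775 (Y = -21851 - 7924 = -29775)
(-4*(-47))/((-1*43099)) + Y/((-10 - 1*(-16))*20 + 90) = (-4*(-47))/((-1*43099)) - 29775/((-10 - 1*(-16))*20 + 90) = 188/(-43099) - 29775/((-10 + 16)*20 + 90) = 188*(-1/43099) - 29775/(6*20 + 90) = -4/917 - 29775/(120 + 90) = -4/917 - 29775/210 = -4/917 - 29775*1/210 = -4/917 - 1985/14 = -37149/262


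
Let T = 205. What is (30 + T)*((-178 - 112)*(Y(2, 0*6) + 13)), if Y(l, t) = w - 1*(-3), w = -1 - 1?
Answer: -954100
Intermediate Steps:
w = -2
Y(l, t) = 1 (Y(l, t) = -2 - 1*(-3) = -2 + 3 = 1)
(30 + T)*((-178 - 112)*(Y(2, 0*6) + 13)) = (30 + 205)*((-178 - 112)*(1 + 13)) = 235*(-290*14) = 235*(-4060) = -954100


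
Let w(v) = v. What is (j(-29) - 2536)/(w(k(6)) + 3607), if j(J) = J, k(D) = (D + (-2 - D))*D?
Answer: -513/719 ≈ -0.71349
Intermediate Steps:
k(D) = -2*D
(j(-29) - 2536)/(w(k(6)) + 3607) = (-29 - 2536)/(-2*6 + 3607) = -2565/(-12 + 3607) = -2565/3595 = -2565*1/3595 = -513/719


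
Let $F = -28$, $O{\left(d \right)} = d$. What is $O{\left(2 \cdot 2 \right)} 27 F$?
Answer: $-3024$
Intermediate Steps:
$O{\left(2 \cdot 2 \right)} 27 F = 2 \cdot 2 \cdot 27 \left(-28\right) = 4 \cdot 27 \left(-28\right) = 108 \left(-28\right) = -3024$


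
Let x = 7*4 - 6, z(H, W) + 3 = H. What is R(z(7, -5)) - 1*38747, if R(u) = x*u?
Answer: -38659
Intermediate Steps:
z(H, W) = -3 + H
x = 22 (x = 28 - 6 = 22)
R(u) = 22*u
R(z(7, -5)) - 1*38747 = 22*(-3 + 7) - 1*38747 = 22*4 - 38747 = 88 - 38747 = -38659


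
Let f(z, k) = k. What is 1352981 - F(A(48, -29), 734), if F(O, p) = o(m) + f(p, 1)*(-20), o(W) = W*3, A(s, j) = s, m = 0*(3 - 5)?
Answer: 1353001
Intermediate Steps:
m = 0 (m = 0*(-2) = 0)
o(W) = 3*W
F(O, p) = -20 (F(O, p) = 3*0 + 1*(-20) = 0 - 20 = -20)
1352981 - F(A(48, -29), 734) = 1352981 - 1*(-20) = 1352981 + 20 = 1353001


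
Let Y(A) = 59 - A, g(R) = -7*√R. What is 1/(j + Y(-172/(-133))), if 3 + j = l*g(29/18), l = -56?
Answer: -2177343/9734223652 + 2600283*√58/9734223652 ≈ 0.0018107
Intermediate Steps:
j = -3 + 196*√58/3 (j = -3 - (-392)*√(29/18) = -3 - (-392)*√58/6 = -3 - (-196)*√58/3 = -3 + 196*√58/3 ≈ 494.56)
1/(j + Y(-172/(-133))) = 1/((-3 + 196*√58/3) + (59 - (-172)/(-133))) = 1/((-3 + 196*√58/3) + (59 - (-172)*(-1)/133)) = 1/((-3 + 196*√58/3) + (59 - 1*172/133)) = 1/((-3 + 196*√58/3) + (59 - 172/133)) = 1/((-3 + 196*√58/3) + 7675/133) = 1/(7276/133 + 196*√58/3)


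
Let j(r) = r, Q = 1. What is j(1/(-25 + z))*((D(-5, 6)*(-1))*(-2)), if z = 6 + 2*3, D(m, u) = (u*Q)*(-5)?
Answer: 60/13 ≈ 4.6154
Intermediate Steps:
D(m, u) = -5*u (D(m, u) = (u*1)*(-5) = u*(-5) = -5*u)
z = 12 (z = 6 + 6 = 12)
j(1/(-25 + z))*((D(-5, 6)*(-1))*(-2)) = ((-5*6*(-1))*(-2))/(-25 + 12) = (-30*(-1)*(-2))/(-13) = -30*(-2)/13 = -1/13*(-60) = 60/13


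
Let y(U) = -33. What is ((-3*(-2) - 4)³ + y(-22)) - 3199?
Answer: -3224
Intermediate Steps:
((-3*(-2) - 4)³ + y(-22)) - 3199 = ((-3*(-2) - 4)³ - 33) - 3199 = ((6 - 4)³ - 33) - 3199 = (2³ - 33) - 3199 = (8 - 33) - 3199 = -25 - 3199 = -3224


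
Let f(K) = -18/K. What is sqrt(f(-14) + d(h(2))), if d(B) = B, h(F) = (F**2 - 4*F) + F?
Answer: I*sqrt(35)/7 ≈ 0.84515*I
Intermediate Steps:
h(F) = F**2 - 3*F
sqrt(f(-14) + d(h(2))) = sqrt(-18/(-14) + 2*(-3 + 2)) = sqrt(-18*(-1/14) + 2*(-1)) = sqrt(9/7 - 2) = sqrt(-5/7) = I*sqrt(35)/7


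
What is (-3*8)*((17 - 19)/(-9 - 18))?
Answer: -16/9 ≈ -1.7778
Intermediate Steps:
(-3*8)*((17 - 19)/(-9 - 18)) = -(-48)/(-27) = -(-48)*(-1)/27 = -24*2/27 = -16/9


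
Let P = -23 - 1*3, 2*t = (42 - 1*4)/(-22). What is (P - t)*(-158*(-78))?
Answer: -3407586/11 ≈ -3.0978e+5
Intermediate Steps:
t = -19/22 (t = ((42 - 1*4)/(-22))/2 = ((42 - 4)*(-1/22))/2 = (38*(-1/22))/2 = (½)*(-19/11) = -19/22 ≈ -0.86364)
P = -26 (P = -23 - 3 = -26)
(P - t)*(-158*(-78)) = (-26 - 1*(-19/22))*(-158*(-78)) = (-26 + 19/22)*12324 = -553/22*12324 = -3407586/11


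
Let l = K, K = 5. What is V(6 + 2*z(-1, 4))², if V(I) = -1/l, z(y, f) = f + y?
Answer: 1/25 ≈ 0.040000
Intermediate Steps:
l = 5
V(I) = -⅕ (V(I) = -1/5 = -1*⅕ = -⅕)
V(6 + 2*z(-1, 4))² = (-⅕)² = 1/25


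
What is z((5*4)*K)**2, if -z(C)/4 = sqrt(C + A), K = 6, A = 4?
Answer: 1984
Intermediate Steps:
z(C) = -4*sqrt(4 + C) (z(C) = -4*sqrt(C + 4) = -4*sqrt(4 + C))
z((5*4)*K)**2 = (-4*sqrt(4 + (5*4)*6))**2 = (-4*sqrt(4 + 20*6))**2 = (-4*sqrt(4 + 120))**2 = (-8*sqrt(31))**2 = 1984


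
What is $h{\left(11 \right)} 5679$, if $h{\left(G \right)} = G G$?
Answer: $687159$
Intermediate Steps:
$h{\left(G \right)} = G^{2}$
$h{\left(11 \right)} 5679 = 11^{2} \cdot 5679 = 121 \cdot 5679 = 687159$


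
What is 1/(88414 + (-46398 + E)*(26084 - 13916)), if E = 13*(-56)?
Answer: -1/573340754 ≈ -1.7442e-9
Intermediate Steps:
E = -728
1/(88414 + (-46398 + E)*(26084 - 13916)) = 1/(88414 + (-46398 - 728)*(26084 - 13916)) = 1/(88414 - 47126*12168) = 1/(88414 - 573429168) = 1/(-573340754) = -1/573340754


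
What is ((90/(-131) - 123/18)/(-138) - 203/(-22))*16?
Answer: 1926004/12969 ≈ 148.51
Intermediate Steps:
((90/(-131) - 123/18)/(-138) - 203/(-22))*16 = ((90*(-1/131) - 123*1/18)*(-1/138) - 203*(-1/22))*16 = ((-90/131 - 41/6)*(-1/138) + 203/22)*16 = (-5911/786*(-1/138) + 203/22)*16 = (257/4716 + 203/22)*16 = (481501/51876)*16 = 1926004/12969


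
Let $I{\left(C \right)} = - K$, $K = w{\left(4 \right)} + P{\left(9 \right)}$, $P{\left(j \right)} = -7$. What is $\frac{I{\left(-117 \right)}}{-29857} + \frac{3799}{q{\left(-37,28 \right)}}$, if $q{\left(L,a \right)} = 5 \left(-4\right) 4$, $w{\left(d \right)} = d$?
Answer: $- \frac{113426983}{2388560} \approx -47.488$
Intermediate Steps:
$q{\left(L,a \right)} = -80$ ($q{\left(L,a \right)} = \left(-20\right) 4 = -80$)
$K = -3$ ($K = 4 - 7 = -3$)
$I{\left(C \right)} = 3$ ($I{\left(C \right)} = \left(-1\right) \left(-3\right) = 3$)
$\frac{I{\left(-117 \right)}}{-29857} + \frac{3799}{q{\left(-37,28 \right)}} = \frac{3}{-29857} + \frac{3799}{-80} = 3 \left(- \frac{1}{29857}\right) + 3799 \left(- \frac{1}{80}\right) = - \frac{3}{29857} - \frac{3799}{80} = - \frac{113426983}{2388560}$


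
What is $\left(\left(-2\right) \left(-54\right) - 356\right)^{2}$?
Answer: $61504$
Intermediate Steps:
$\left(\left(-2\right) \left(-54\right) - 356\right)^{2} = \left(108 - 356\right)^{2} = \left(-248\right)^{2} = 61504$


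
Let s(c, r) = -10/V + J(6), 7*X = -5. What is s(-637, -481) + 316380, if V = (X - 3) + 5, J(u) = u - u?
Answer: 2847350/9 ≈ 3.1637e+5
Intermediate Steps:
J(u) = 0
X = -5/7 (X = (1/7)*(-5) = -5/7 ≈ -0.71429)
V = 9/7 (V = (-5/7 - 3) + 5 = -26/7 + 5 = 9/7 ≈ 1.2857)
s(c, r) = -70/9 (s(c, r) = -10/9/7 + 0 = -10*7/9 + 0 = -70/9 + 0 = -70/9)
s(-637, -481) + 316380 = -70/9 + 316380 = 2847350/9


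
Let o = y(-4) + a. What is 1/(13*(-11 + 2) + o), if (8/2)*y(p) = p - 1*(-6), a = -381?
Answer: -2/995 ≈ -0.0020101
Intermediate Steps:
y(p) = 3/2 + p/4 (y(p) = (p - 1*(-6))/4 = (p + 6)/4 = (6 + p)/4 = 3/2 + p/4)
o = -761/2 (o = (3/2 + (¼)*(-4)) - 381 = (3/2 - 1) - 381 = ½ - 381 = -761/2 ≈ -380.50)
1/(13*(-11 + 2) + o) = 1/(13*(-11 + 2) - 761/2) = 1/(13*(-9) - 761/2) = 1/(-117 - 761/2) = 1/(-995/2) = -2/995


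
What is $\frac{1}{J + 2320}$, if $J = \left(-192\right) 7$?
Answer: $\frac{1}{976} \approx 0.0010246$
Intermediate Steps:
$J = -1344$
$\frac{1}{J + 2320} = \frac{1}{-1344 + 2320} = \frac{1}{976}$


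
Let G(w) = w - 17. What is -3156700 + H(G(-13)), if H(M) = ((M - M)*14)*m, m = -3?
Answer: -3156700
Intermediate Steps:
G(w) = -17 + w
H(M) = 0 (H(M) = ((M - M)*14)*(-3) = (0*14)*(-3) = 0*(-3) = 0)
-3156700 + H(G(-13)) = -3156700 + 0 = -3156700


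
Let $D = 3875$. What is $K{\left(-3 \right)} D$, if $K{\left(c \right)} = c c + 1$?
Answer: $38750$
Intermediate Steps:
$K{\left(c \right)} = 1 + c^{2}$ ($K{\left(c \right)} = c^{2} + 1 = 1 + c^{2}$)
$K{\left(-3 \right)} D = \left(1 + \left(-3\right)^{2}\right) 3875 = \left(1 + 9\right) 3875 = 10 \cdot 3875 = 38750$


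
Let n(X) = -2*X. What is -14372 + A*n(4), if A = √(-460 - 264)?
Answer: -14372 - 16*I*√181 ≈ -14372.0 - 215.26*I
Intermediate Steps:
A = 2*I*√181 (A = √(-724) = 2*I*√181 ≈ 26.907*I)
-14372 + A*n(4) = -14372 + (2*I*√181)*(-2*4) = -14372 + (2*I*√181)*(-8) = -14372 - 16*I*√181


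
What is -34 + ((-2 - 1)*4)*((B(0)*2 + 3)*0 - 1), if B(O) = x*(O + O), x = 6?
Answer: -22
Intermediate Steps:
B(O) = 12*O (B(O) = 6*(O + O) = 6*(2*O) = 12*O)
-34 + ((-2 - 1)*4)*((B(0)*2 + 3)*0 - 1) = -34 + ((-2 - 1)*4)*(((12*0)*2 + 3)*0 - 1) = -34 + (-3*4)*((0*2 + 3)*0 - 1) = -34 - 12*((0 + 3)*0 - 1) = -34 - 12*(3*0 - 1) = -34 - 12*(0 - 1) = -34 - 12*(-1) = -34 + 12 = -22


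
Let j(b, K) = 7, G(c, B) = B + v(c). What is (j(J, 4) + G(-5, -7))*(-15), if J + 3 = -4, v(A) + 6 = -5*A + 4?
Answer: -345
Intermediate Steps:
v(A) = -2 - 5*A (v(A) = -6 + (-5*A + 4) = -6 + (4 - 5*A) = -2 - 5*A)
G(c, B) = -2 + B - 5*c (G(c, B) = B + (-2 - 5*c) = -2 + B - 5*c)
J = -7 (J = -3 - 4 = -7)
(j(J, 4) + G(-5, -7))*(-15) = (7 + (-2 - 7 - 5*(-5)))*(-15) = (7 + (-2 - 7 + 25))*(-15) = (7 + 16)*(-15) = 23*(-15) = -345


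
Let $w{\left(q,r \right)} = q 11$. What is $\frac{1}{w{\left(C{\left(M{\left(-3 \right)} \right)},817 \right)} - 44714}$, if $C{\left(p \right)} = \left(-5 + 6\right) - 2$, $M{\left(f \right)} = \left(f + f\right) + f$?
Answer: $- \frac{1}{44725} \approx -2.2359 \cdot 10^{-5}$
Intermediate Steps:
$M{\left(f \right)} = 3 f$ ($M{\left(f \right)} = 2 f + f = 3 f$)
$C{\left(p \right)} = -1$ ($C{\left(p \right)} = 1 - 2 = -1$)
$w{\left(q,r \right)} = 11 q$
$\frac{1}{w{\left(C{\left(M{\left(-3 \right)} \right)},817 \right)} - 44714} = \frac{1}{11 \left(-1\right) - 44714} = \frac{1}{-11 - 44714} = \frac{1}{-44725} = - \frac{1}{44725}$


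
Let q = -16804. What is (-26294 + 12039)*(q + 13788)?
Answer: 42993080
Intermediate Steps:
(-26294 + 12039)*(q + 13788) = (-26294 + 12039)*(-16804 + 13788) = -14255*(-3016) = 42993080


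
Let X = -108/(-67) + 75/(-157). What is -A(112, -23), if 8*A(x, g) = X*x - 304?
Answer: 232688/10519 ≈ 22.121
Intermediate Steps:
X = 11931/10519 (X = -108*(-1/67) + 75*(-1/157) = 108/67 - 75/157 = 11931/10519 ≈ 1.1342)
A(x, g) = -38 + 11931*x/84152 (A(x, g) = (11931*x/10519 - 304)/8 = (-304 + 11931*x/10519)/8 = -38 + 11931*x/84152)
-A(112, -23) = -(-38 + (11931/84152)*112) = -(-38 + 167034/10519) = -1*(-232688/10519) = 232688/10519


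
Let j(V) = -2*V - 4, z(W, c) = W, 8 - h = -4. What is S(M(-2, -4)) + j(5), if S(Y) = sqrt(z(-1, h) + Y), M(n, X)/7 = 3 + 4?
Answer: -14 + 4*sqrt(3) ≈ -7.0718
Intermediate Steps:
h = 12 (h = 8 - 1*(-4) = 8 + 4 = 12)
M(n, X) = 49 (M(n, X) = 7*(3 + 4) = 7*7 = 49)
S(Y) = sqrt(-1 + Y)
j(V) = -4 - 2*V
S(M(-2, -4)) + j(5) = sqrt(-1 + 49) + (-4 - 2*5) = sqrt(48) + (-4 - 10) = 4*sqrt(3) - 14 = -14 + 4*sqrt(3)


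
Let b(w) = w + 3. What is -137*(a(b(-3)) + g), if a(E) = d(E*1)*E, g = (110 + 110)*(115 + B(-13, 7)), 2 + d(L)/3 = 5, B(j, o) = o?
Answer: -3677080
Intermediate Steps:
b(w) = 3 + w
d(L) = 9 (d(L) = -6 + 3*5 = -6 + 15 = 9)
g = 26840 (g = (110 + 110)*(115 + 7) = 220*122 = 26840)
a(E) = 9*E
-137*(a(b(-3)) + g) = -137*(9*(3 - 3) + 26840) = -137*(9*0 + 26840) = -137*(0 + 26840) = -137*26840 = -3677080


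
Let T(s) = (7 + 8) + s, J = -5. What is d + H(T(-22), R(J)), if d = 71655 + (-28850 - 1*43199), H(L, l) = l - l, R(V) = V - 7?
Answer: -394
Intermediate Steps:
T(s) = 15 + s
R(V) = -7 + V
H(L, l) = 0
d = -394 (d = 71655 + (-28850 - 43199) = 71655 - 72049 = -394)
d + H(T(-22), R(J)) = -394 + 0 = -394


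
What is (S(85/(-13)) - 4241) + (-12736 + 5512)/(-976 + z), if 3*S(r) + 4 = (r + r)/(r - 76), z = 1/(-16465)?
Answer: -73021759916567/17242939393 ≈ -4234.9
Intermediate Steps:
z = -1/16465 ≈ -6.0735e-5
S(r) = -4/3 + 2*r/(3*(-76 + r)) (S(r) = -4/3 + ((r + r)/(r - 76))/3 = -4/3 + ((2*r)/(-76 + r))/3 = -4/3 + (2*r/(-76 + r))/3 = -4/3 + 2*r/(3*(-76 + r)))
(S(85/(-13)) - 4241) + (-12736 + 5512)/(-976 + z) = (2*(152 - 85/(-13))/(3*(-76 + 85/(-13))) - 4241) + (-12736 + 5512)/(-976 - 1/16465) = (2*(152 - 85*(-1)/13)/(3*(-76 + 85*(-1/13))) - 4241) - 7224/(-16069841/16465) = (2*(152 - 1*(-85/13))/(3*(-76 - 85/13)) - 4241) - 7224*(-16465/16069841) = (2*(152 + 85/13)/(3*(-1073/13)) - 4241) + 118943160/16069841 = ((⅔)*(-13/1073)*(2061/13) - 4241) + 118943160/16069841 = (-1374/1073 - 4241) + 118943160/16069841 = -4551967/1073 + 118943160/16069841 = -73021759916567/17242939393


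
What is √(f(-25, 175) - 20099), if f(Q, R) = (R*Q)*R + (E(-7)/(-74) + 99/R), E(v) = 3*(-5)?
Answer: I*√5270710009782/2590 ≈ 886.41*I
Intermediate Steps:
E(v) = -15
f(Q, R) = 15/74 + 99/R + Q*R² (f(Q, R) = (R*Q)*R + (-15/(-74) + 99/R) = (Q*R)*R + (-15*(-1/74) + 99/R) = Q*R² + (15/74 + 99/R) = 15/74 + 99/R + Q*R²)
√(f(-25, 175) - 20099) = √((15/74 + 99/175 - 25*175²) - 20099) = √((15/74 + 99*(1/175) - 25*30625) - 20099) = √((15/74 + 99/175 - 765625) - 20099) = √(-9914833799/12950 - 20099) = √(-10175115849/12950) = I*√5270710009782/2590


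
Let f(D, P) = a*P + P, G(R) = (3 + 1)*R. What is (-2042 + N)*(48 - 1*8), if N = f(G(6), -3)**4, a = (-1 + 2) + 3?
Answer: 1943320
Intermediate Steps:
a = 4 (a = 1 + 3 = 4)
G(R) = 4*R
f(D, P) = 5*P (f(D, P) = 4*P + P = 5*P)
N = 50625 (N = (5*(-3))**4 = (-15)**4 = 50625)
(-2042 + N)*(48 - 1*8) = (-2042 + 50625)*(48 - 1*8) = 48583*(48 - 8) = 48583*40 = 1943320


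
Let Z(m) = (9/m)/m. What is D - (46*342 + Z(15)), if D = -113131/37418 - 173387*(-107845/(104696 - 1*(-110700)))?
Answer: 7160706649954961/100746094100 ≈ 71077.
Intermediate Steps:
Z(m) = 9/m²
D = 349825929287197/4029843764 (D = -113131*1/37418 - 173387*(-107845/(104696 + 110700)) = -113131/37418 - 173387/(215396*(-1/107845)) = -113131/37418 - 173387/(-215396/107845) = -113131/37418 - 173387*(-107845/215396) = -113131/37418 + 18698921015/215396 = 349825929287197/4029843764 ≈ 86809.)
D - (46*342 + Z(15)) = 349825929287197/4029843764 - (46*342 + 9/15²) = 349825929287197/4029843764 - (15732 + 9*(1/225)) = 349825929287197/4029843764 - (15732 + 1/25) = 349825929287197/4029843764 - 1*393301/25 = 349825929287197/4029843764 - 393301/25 = 7160706649954961/100746094100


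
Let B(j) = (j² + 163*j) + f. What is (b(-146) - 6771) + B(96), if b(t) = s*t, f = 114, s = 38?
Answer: 12659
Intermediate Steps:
b(t) = 38*t
B(j) = 114 + j² + 163*j (B(j) = (j² + 163*j) + 114 = 114 + j² + 163*j)
(b(-146) - 6771) + B(96) = (38*(-146) - 6771) + (114 + 96² + 163*96) = (-5548 - 6771) + (114 + 9216 + 15648) = -12319 + 24978 = 12659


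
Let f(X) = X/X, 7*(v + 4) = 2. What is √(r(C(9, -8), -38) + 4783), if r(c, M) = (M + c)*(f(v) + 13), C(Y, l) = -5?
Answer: √4181 ≈ 64.661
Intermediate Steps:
v = -26/7 (v = -4 + (⅐)*2 = -4 + 2/7 = -26/7 ≈ -3.7143)
f(X) = 1
r(c, M) = 14*M + 14*c (r(c, M) = (M + c)*(1 + 13) = (M + c)*14 = 14*M + 14*c)
√(r(C(9, -8), -38) + 4783) = √((14*(-38) + 14*(-5)) + 4783) = √((-532 - 70) + 4783) = √(-602 + 4783) = √4181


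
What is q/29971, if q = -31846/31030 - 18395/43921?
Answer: -984752508/20423267854865 ≈ -4.8217e-5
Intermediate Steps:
q = -984752508/681434315 (q = -31846*1/31030 - 18395*1/43921 = -15923/15515 - 18395/43921 = -984752508/681434315 ≈ -1.4451)
q/29971 = -984752508/681434315/29971 = -984752508/681434315*1/29971 = -984752508/20423267854865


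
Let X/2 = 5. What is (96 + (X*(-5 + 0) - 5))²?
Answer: 1681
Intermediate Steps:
X = 10 (X = 2*5 = 10)
(96 + (X*(-5 + 0) - 5))² = (96 + (10*(-5 + 0) - 5))² = (96 + (10*(-5) - 5))² = (96 + (-50 - 5))² = (96 - 55)² = 41² = 1681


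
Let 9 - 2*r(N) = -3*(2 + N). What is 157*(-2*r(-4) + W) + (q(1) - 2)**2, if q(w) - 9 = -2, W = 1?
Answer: -289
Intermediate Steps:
q(w) = 7 (q(w) = 9 - 2 = 7)
r(N) = 15/2 + 3*N/2 (r(N) = 9/2 - (-3)*(2 + N)/2 = 9/2 - (-6 - 3*N)/2 = 9/2 + (3 + 3*N/2) = 15/2 + 3*N/2)
157*(-2*r(-4) + W) + (q(1) - 2)**2 = 157*(-2*(15/2 + (3/2)*(-4)) + 1) + (7 - 2)**2 = 157*(-2*(15/2 - 6) + 1) + 5**2 = 157*(-2*3/2 + 1) + 25 = 157*(-3 + 1) + 25 = 157*(-2) + 25 = -314 + 25 = -289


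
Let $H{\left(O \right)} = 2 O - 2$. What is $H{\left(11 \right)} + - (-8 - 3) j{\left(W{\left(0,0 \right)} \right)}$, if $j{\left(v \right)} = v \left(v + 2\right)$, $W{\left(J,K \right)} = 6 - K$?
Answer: $548$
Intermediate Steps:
$j{\left(v \right)} = v \left(2 + v\right)$
$H{\left(O \right)} = -2 + 2 O$
$H{\left(11 \right)} + - (-8 - 3) j{\left(W{\left(0,0 \right)} \right)} = \left(-2 + 2 \cdot 11\right) + - (-8 - 3) \left(6 - 0\right) \left(2 + \left(6 - 0\right)\right) = \left(-2 + 22\right) + \left(-1\right) \left(-11\right) \left(6 + 0\right) \left(2 + \left(6 + 0\right)\right) = 20 + 11 \cdot 6 \left(2 + 6\right) = 20 + 11 \cdot 6 \cdot 8 = 20 + 11 \cdot 48 = 20 + 528 = 548$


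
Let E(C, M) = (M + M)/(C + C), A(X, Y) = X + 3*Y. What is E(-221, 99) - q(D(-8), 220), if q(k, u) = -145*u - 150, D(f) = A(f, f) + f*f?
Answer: 7082951/221 ≈ 32050.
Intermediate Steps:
E(C, M) = M/C (E(C, M) = (2*M)/((2*C)) = (2*M)*(1/(2*C)) = M/C)
D(f) = f**2 + 4*f (D(f) = (f + 3*f) + f*f = 4*f + f**2 = f**2 + 4*f)
q(k, u) = -150 - 145*u
E(-221, 99) - q(D(-8), 220) = 99/(-221) - (-150 - 145*220) = 99*(-1/221) - (-150 - 31900) = -99/221 - 1*(-32050) = -99/221 + 32050 = 7082951/221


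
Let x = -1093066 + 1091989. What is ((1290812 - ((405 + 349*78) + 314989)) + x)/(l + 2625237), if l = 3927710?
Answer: 947119/6552947 ≈ 0.14453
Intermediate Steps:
x = -1077
((1290812 - ((405 + 349*78) + 314989)) + x)/(l + 2625237) = ((1290812 - ((405 + 349*78) + 314989)) - 1077)/(3927710 + 2625237) = ((1290812 - ((405 + 27222) + 314989)) - 1077)/6552947 = ((1290812 - (27627 + 314989)) - 1077)*(1/6552947) = ((1290812 - 1*342616) - 1077)*(1/6552947) = ((1290812 - 342616) - 1077)*(1/6552947) = (948196 - 1077)*(1/6552947) = 947119*(1/6552947) = 947119/6552947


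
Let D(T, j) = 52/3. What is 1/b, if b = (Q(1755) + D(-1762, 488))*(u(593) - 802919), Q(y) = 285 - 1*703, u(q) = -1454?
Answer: 3/966856346 ≈ 3.1028e-9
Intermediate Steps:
D(T, j) = 52/3 (D(T, j) = 52*(⅓) = 52/3)
Q(y) = -418 (Q(y) = 285 - 703 = -418)
b = 966856346/3 (b = (-418 + 52/3)*(-1454 - 802919) = -1202/3*(-804373) = 966856346/3 ≈ 3.2229e+8)
1/b = 1/(966856346/3) = 3/966856346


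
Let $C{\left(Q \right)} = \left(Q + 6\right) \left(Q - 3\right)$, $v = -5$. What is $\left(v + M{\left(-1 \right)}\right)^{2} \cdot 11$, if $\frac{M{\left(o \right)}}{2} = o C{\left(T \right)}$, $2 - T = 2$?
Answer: $10571$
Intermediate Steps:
$T = 0$ ($T = 2 - 2 = 0$)
$C{\left(Q \right)} = \left(-3 + Q\right) \left(6 + Q\right)$ ($C{\left(Q \right)} = \left(6 + Q\right) \left(-3 + Q\right) = \left(-3 + Q\right) \left(6 + Q\right)$)
$M{\left(o \right)} = - 36 o$ ($M{\left(o \right)} = 2 o \left(-18 + 0^{2} + 3 \cdot 0\right) = 2 o \left(-18 + 0 + 0\right) = 2 o \left(-18\right) = 2 \left(- 18 o\right) = - 36 o$)
$\left(v + M{\left(-1 \right)}\right)^{2} \cdot 11 = \left(-5 - -36\right)^{2} \cdot 11 = \left(-5 + 36\right)^{2} \cdot 11 = 31^{2} \cdot 11 = 961 \cdot 11 = 10571$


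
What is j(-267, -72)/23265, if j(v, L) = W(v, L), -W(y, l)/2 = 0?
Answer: 0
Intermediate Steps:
W(y, l) = 0 (W(y, l) = -2*0 = 0)
j(v, L) = 0
j(-267, -72)/23265 = 0/23265 = 0*(1/23265) = 0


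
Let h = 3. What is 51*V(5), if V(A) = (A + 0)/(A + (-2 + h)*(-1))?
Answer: 255/4 ≈ 63.750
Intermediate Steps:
V(A) = A/(-1 + A) (V(A) = (A + 0)/(A + (-2 + 3)*(-1)) = A/(A + 1*(-1)) = A/(A - 1) = A/(-1 + A))
51*V(5) = 51*(5/(-1 + 5)) = 51*(5/4) = 255/4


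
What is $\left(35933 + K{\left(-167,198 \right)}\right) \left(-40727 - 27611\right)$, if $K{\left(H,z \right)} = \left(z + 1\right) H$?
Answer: $-184512600$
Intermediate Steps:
$K{\left(H,z \right)} = H \left(1 + z\right)$ ($K{\left(H,z \right)} = \left(1 + z\right) H = H \left(1 + z\right)$)
$\left(35933 + K{\left(-167,198 \right)}\right) \left(-40727 - 27611\right) = \left(35933 - 167 \left(1 + 198\right)\right) \left(-40727 - 27611\right) = \left(35933 - 33233\right) \left(-68338\right) = 2700 \left(-68338\right) = -184512600$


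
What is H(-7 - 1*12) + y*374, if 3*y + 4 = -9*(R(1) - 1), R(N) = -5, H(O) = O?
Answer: 18643/3 ≈ 6214.3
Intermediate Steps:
y = 50/3 (y = -4/3 + (-9*(-5 - 1))/3 = -4/3 + (-9*(-6))/3 = -4/3 + (1/3)*54 = -4/3 + 18 = 50/3 ≈ 16.667)
H(-7 - 1*12) + y*374 = (-7 - 1*12) + (50/3)*374 = (-7 - 12) + 18700/3 = -19 + 18700/3 = 18643/3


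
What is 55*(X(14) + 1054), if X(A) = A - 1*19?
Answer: 57695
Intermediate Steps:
X(A) = -19 + A (X(A) = A - 19 = -19 + A)
55*(X(14) + 1054) = 55*((-19 + 14) + 1054) = 55*(-5 + 1054) = 55*1049 = 57695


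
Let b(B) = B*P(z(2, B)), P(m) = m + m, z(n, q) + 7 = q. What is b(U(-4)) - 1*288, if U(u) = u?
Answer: -200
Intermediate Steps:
z(n, q) = -7 + q
P(m) = 2*m
b(B) = B*(-14 + 2*B) (b(B) = B*(2*(-7 + B)) = B*(-14 + 2*B))
b(U(-4)) - 1*288 = 2*(-4)*(-7 - 4) - 1*288 = 2*(-4)*(-11) - 288 = 88 - 288 = -200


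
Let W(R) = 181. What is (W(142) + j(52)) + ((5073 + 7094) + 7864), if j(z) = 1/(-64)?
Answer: 1293567/64 ≈ 20212.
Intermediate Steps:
j(z) = -1/64
(W(142) + j(52)) + ((5073 + 7094) + 7864) = (181 - 1/64) + ((5073 + 7094) + 7864) = 11583/64 + (12167 + 7864) = 11583/64 + 20031 = 1293567/64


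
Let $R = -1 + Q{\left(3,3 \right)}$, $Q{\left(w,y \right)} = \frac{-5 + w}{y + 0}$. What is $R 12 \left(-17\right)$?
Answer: $340$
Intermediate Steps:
$Q{\left(w,y \right)} = \frac{-5 + w}{y}$
$R = - \frac{5}{3}$ ($R = -1 + \frac{-5 + 3}{3} = -1 + \frac{1}{3} \left(-2\right) = -1 - \frac{2}{3} = - \frac{5}{3} \approx -1.6667$)
$R 12 \left(-17\right) = \left(- \frac{5}{3}\right) 12 \left(-17\right) = \left(-20\right) \left(-17\right) = 340$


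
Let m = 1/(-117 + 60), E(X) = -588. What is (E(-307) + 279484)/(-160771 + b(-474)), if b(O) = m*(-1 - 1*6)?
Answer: -3974268/2290985 ≈ -1.7347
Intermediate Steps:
m = -1/57 (m = 1/(-57) = -1/57 ≈ -0.017544)
b(O) = 7/57 (b(O) = -(-1 - 1*6)/57 = -(-1 - 6)/57 = -1/57*(-7) = 7/57)
(E(-307) + 279484)/(-160771 + b(-474)) = (-588 + 279484)/(-160771 + 7/57) = 278896/(-9163940/57) = 278896*(-57/9163940) = -3974268/2290985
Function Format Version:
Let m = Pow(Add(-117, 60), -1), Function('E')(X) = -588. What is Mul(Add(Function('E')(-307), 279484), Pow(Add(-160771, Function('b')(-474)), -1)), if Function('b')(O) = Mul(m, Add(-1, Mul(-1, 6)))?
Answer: Rational(-3974268, 2290985) ≈ -1.7347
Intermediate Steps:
m = Rational(-1, 57) (m = Pow(-57, -1) = Rational(-1, 57) ≈ -0.017544)
Function('b')(O) = Rational(7, 57) (Function('b')(O) = Mul(Rational(-1, 57), Add(-1, Mul(-1, 6))) = Mul(Rational(-1, 57), Add(-1, -6)) = Mul(Rational(-1, 57), -7) = Rational(7, 57))
Mul(Add(Function('E')(-307), 279484), Pow(Add(-160771, Function('b')(-474)), -1)) = Mul(Add(-588, 279484), Pow(Add(-160771, Rational(7, 57)), -1)) = Mul(278896, Pow(Rational(-9163940, 57), -1)) = Mul(278896, Rational(-57, 9163940)) = Rational(-3974268, 2290985)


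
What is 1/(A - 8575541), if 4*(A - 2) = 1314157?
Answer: -4/32987999 ≈ -1.2126e-7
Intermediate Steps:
A = 1314165/4 (A = 2 + (¼)*1314157 = 2 + 1314157/4 = 1314165/4 ≈ 3.2854e+5)
1/(A - 8575541) = 1/(1314165/4 - 8575541) = 1/(-32987999/4) = -4/32987999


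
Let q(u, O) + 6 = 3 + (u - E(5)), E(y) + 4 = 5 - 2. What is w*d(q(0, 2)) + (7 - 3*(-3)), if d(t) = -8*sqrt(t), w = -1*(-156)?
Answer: 16 - 1248*I*sqrt(2) ≈ 16.0 - 1764.9*I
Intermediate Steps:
E(y) = -1 (E(y) = -4 + (5 - 2) = -4 + 3 = -1)
w = 156
q(u, O) = -2 + u (q(u, O) = -6 + (3 + (u - 1*(-1))) = -6 + (3 + (u + 1)) = -6 + (3 + (1 + u)) = -6 + (4 + u) = -2 + u)
w*d(q(0, 2)) + (7 - 3*(-3)) = 156*(-8*sqrt(-2 + 0)) + (7 - 3*(-3)) = 156*(-8*I*sqrt(2)) + (7 + 9) = 156*(-8*I*sqrt(2)) + 16 = -1248*I*sqrt(2) + 16 = 16 - 1248*I*sqrt(2)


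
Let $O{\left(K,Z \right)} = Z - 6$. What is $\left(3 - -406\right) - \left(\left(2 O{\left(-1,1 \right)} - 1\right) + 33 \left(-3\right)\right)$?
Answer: $519$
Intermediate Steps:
$O{\left(K,Z \right)} = -6 + Z$ ($O{\left(K,Z \right)} = Z - 6 = -6 + Z$)
$\left(3 - -406\right) - \left(\left(2 O{\left(-1,1 \right)} - 1\right) + 33 \left(-3\right)\right) = \left(3 - -406\right) - \left(\left(2 \left(-6 + 1\right) - 1\right) + 33 \left(-3\right)\right) = \left(3 + 406\right) - \left(\left(2 \left(-5\right) - 1\right) - 99\right) = 409 - \left(\left(-10 - 1\right) - 99\right) = 409 - \left(-11 - 99\right) = 409 - -110 = 409 + 110 = 519$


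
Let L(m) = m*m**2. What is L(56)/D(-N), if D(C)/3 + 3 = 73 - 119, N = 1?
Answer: -3584/3 ≈ -1194.7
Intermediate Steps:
L(m) = m**3
D(C) = -147 (D(C) = -9 + 3*(73 - 119) = -9 + 3*(-46) = -9 - 138 = -147)
L(56)/D(-N) = 56**3/(-147) = 175616*(-1/147) = -3584/3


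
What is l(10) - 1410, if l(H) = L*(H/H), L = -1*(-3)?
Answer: -1407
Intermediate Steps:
L = 3
l(H) = 3 (l(H) = 3*(H/H) = 3*1 = 3)
l(10) - 1410 = 3 - 1410 = -1407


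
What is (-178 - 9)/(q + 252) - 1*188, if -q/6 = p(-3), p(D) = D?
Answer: -50947/270 ≈ -188.69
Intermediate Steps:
q = 18 (q = -6*(-3) = 18)
(-178 - 9)/(q + 252) - 1*188 = (-178 - 9)/(18 + 252) - 1*188 = -187/270 - 188 = -50947/270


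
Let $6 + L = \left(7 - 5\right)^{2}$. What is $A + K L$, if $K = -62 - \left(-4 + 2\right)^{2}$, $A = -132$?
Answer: $0$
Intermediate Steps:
$L = -2$ ($L = -6 + \left(7 - 5\right)^{2} = -6 + 2^{2} = -6 + 4 = -2$)
$K = -66$ ($K = -62 - \left(-2\right)^{2} = -62 - 4 = -66$)
$A + K L = -132 - -132 = -132 + 132 = 0$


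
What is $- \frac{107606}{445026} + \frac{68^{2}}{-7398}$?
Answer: $- \frac{237822451}{274358529} \approx -0.86683$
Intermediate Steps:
$- \frac{107606}{445026} + \frac{68^{2}}{-7398} = \left(-107606\right) \frac{1}{445026} + 4624 \left(- \frac{1}{7398}\right) = - \frac{53803}{222513} - \frac{2312}{3699} = - \frac{237822451}{274358529}$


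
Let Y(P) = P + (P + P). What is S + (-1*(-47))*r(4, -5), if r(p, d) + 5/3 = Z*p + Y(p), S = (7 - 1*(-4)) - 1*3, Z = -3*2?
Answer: -1903/3 ≈ -634.33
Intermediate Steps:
Z = -6
Y(P) = 3*P (Y(P) = P + 2*P = 3*P)
S = 8 (S = (7 + 4) - 3 = 11 - 3 = 8)
r(p, d) = -5/3 - 3*p (r(p, d) = -5/3 + (-6*p + 3*p) = -5/3 - 3*p)
S + (-1*(-47))*r(4, -5) = 8 + (-1*(-47))*(-5/3 - 3*4) = 8 + 47*(-5/3 - 12) = 8 + 47*(-41/3) = 8 - 1927/3 = -1903/3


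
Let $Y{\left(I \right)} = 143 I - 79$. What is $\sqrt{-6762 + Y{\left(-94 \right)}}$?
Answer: $i \sqrt{20283} \approx 142.42 i$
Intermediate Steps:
$Y{\left(I \right)} = -79 + 143 I$
$\sqrt{-6762 + Y{\left(-94 \right)}} = \sqrt{-6762 + \left(-79 + 143 \left(-94\right)\right)} = \sqrt{-6762 - 13521} = \sqrt{-20283} = i \sqrt{20283}$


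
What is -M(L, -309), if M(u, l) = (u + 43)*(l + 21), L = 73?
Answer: 33408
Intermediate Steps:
M(u, l) = (21 + l)*(43 + u) (M(u, l) = (43 + u)*(21 + l) = (21 + l)*(43 + u))
-M(L, -309) = -(903 + 21*73 + 43*(-309) - 309*73) = -(903 + 1533 - 13287 - 22557) = -1*(-33408) = 33408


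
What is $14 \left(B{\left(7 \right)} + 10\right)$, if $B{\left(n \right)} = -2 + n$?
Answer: $210$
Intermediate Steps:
$14 \left(B{\left(7 \right)} + 10\right) = 14 \left(\left(-2 + 7\right) + 10\right) = 14 \left(5 + 10\right) = 14 \cdot 15 = 210$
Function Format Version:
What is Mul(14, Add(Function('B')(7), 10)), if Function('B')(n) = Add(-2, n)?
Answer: 210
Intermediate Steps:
Mul(14, Add(Function('B')(7), 10)) = Mul(14, Add(Add(-2, 7), 10)) = Mul(14, Add(5, 10)) = Mul(14, 15) = 210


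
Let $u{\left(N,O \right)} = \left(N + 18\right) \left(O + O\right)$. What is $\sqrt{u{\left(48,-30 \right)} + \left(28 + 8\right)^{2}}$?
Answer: $6 i \sqrt{74} \approx 51.614 i$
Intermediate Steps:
$u{\left(N,O \right)} = 2 O \left(18 + N\right)$ ($u{\left(N,O \right)} = \left(18 + N\right) 2 O = 2 O \left(18 + N\right)$)
$\sqrt{u{\left(48,-30 \right)} + \left(28 + 8\right)^{2}} = \sqrt{2 \left(-30\right) \left(18 + 48\right) + \left(28 + 8\right)^{2}} = \sqrt{2 \left(-30\right) 66 + 36^{2}} = \sqrt{-3960 + 1296} = \sqrt{-2664} = 6 i \sqrt{74}$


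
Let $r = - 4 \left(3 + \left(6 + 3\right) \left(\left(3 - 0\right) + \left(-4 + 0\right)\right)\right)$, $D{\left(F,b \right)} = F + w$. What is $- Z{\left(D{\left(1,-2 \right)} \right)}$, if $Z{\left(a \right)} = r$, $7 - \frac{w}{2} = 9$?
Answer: $-24$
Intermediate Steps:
$w = -4$ ($w = 14 - 18 = -4$)
$D{\left(F,b \right)} = -4 + F$ ($D{\left(F,b \right)} = F - 4 = -4 + F$)
$r = 24$ ($r = - 4 \left(3 + 9 \left(\left(3 + 0\right) - 4\right)\right) = - 4 \left(3 + 9 \left(3 - 4\right)\right) = - 4 \left(3 + 9 \left(-1\right)\right) = - 4 \left(3 - 9\right) = \left(-4\right) \left(-6\right) = 24$)
$Z{\left(a \right)} = 24$
$- Z{\left(D{\left(1,-2 \right)} \right)} = \left(-1\right) 24 = -24$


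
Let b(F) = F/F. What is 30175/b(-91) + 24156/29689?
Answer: 81444521/2699 ≈ 30176.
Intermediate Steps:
b(F) = 1
30175/b(-91) + 24156/29689 = 30175/1 + 24156/29689 = 30175*1 + 24156*(1/29689) = 30175 + 2196/2699 = 81444521/2699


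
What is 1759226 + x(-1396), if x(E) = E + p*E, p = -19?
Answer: 1784354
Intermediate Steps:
x(E) = -18*E (x(E) = E - 19*E = -18*E)
1759226 + x(-1396) = 1759226 - 18*(-1396) = 1759226 + 25128 = 1784354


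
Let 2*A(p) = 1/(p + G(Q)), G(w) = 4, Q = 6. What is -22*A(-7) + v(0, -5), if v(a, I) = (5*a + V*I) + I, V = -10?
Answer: 146/3 ≈ 48.667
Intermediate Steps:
A(p) = 1/(2*(4 + p)) (A(p) = 1/(2*(p + 4)) = 1/(2*(4 + p)))
v(a, I) = -9*I + 5*a (v(a, I) = (5*a - 10*I) + I = (-10*I + 5*a) + I = -9*I + 5*a)
-22*A(-7) + v(0, -5) = -11/(4 - 7) + (-9*(-5) + 5*0) = -11/(-3) + (45 + 0) = -11*(-1)/3 + 45 = -22*(-1/6) + 45 = 11/3 + 45 = 146/3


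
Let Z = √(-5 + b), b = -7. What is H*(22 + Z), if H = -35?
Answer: -770 - 70*I*√3 ≈ -770.0 - 121.24*I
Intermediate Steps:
Z = 2*I*√3 (Z = √(-5 - 7) = √(-12) = 2*I*√3 ≈ 3.4641*I)
H*(22 + Z) = -35*(22 + 2*I*√3) = -770 - 70*I*√3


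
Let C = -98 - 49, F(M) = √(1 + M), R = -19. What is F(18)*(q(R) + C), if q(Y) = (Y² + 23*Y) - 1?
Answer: -224*√19 ≈ -976.39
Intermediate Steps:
q(Y) = -1 + Y² + 23*Y
C = -147
F(18)*(q(R) + C) = √(1 + 18)*((-1 + (-19)² + 23*(-19)) - 147) = √19*((-1 + 361 - 437) - 147) = √19*(-77 - 147) = √19*(-224) = -224*√19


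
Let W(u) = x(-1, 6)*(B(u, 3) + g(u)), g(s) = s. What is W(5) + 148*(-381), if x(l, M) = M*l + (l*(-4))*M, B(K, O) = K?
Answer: -56208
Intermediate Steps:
x(l, M) = -3*M*l (x(l, M) = M*l + (-4*l)*M = M*l - 4*M*l = -3*M*l)
W(u) = 36*u (W(u) = (-3*6*(-1))*(u + u) = 18*(2*u) = 36*u)
W(5) + 148*(-381) = 36*5 + 148*(-381) = 180 - 56388 = -56208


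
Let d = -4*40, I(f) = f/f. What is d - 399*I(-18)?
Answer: -559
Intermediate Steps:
I(f) = 1
d = -160
d - 399*I(-18) = -160 - 399*1 = -160 - 399 = -559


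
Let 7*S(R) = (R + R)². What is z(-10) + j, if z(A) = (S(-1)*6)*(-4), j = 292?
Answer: 1948/7 ≈ 278.29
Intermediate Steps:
S(R) = 4*R²/7 (S(R) = (R + R)²/7 = (2*R)²/7 = (4*R²)/7 = 4*R²/7)
z(A) = -96/7 (z(A) = (((4/7)*(-1)²)*6)*(-4) = (((4/7)*1)*6)*(-4) = ((4/7)*6)*(-4) = (24/7)*(-4) = -96/7)
z(-10) + j = -96/7 + 292 = 1948/7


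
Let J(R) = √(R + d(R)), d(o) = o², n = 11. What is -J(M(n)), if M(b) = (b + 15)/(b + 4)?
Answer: -√1066/15 ≈ -2.1766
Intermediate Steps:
M(b) = (15 + b)/(4 + b)
J(R) = √(R + R²)
-J(M(n)) = -√(((15 + 11)/(4 + 11))*(1 + (15 + 11)/(4 + 11))) = -√((26/15)*(1 + 26/15)) = -√(((1/15)*26)*(1 + (1/15)*26)) = -√(26*(1 + 26/15)/15) = -√((26/15)*(41/15)) = -√(1066/225) = -√1066/15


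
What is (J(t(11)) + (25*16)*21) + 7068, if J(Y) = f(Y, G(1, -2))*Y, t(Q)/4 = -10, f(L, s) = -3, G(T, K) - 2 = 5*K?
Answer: 15588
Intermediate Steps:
G(T, K) = 2 + 5*K
t(Q) = -40 (t(Q) = 4*(-10) = -40)
J(Y) = -3*Y
(J(t(11)) + (25*16)*21) + 7068 = (-3*(-40) + (25*16)*21) + 7068 = (120 + 400*21) + 7068 = (120 + 8400) + 7068 = 8520 + 7068 = 15588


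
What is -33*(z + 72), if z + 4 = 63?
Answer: -4323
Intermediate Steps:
z = 59 (z = -4 + 63 = 59)
-33*(z + 72) = -33*(59 + 72) = -33*131 = -4323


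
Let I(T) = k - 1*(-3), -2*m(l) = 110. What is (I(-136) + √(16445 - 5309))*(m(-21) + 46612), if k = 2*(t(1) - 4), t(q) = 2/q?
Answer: -46557 + 372456*√174 ≈ 4.8665e+6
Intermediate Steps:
m(l) = -55 (m(l) = -½*110 = -55)
k = -4 (k = 2*(2/1 - 4) = 2*(2*1 - 4) = 2*(2 - 4) = 2*(-2) = -4)
I(T) = -1 (I(T) = -4 - 1*(-3) = -4 + 3 = -1)
(I(-136) + √(16445 - 5309))*(m(-21) + 46612) = (-1 + √(16445 - 5309))*(-55 + 46612) = (-1 + √11136)*46557 = (-1 + 8*√174)*46557 = -46557 + 372456*√174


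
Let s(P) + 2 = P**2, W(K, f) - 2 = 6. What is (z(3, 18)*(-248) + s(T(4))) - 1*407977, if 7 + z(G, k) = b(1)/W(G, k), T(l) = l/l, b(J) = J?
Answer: -406273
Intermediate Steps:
W(K, f) = 8 (W(K, f) = 2 + 6 = 8)
T(l) = 1
z(G, k) = -55/8 (z(G, k) = -7 + 1/8 = -55/8)
s(P) = -2 + P**2
(z(3, 18)*(-248) + s(T(4))) - 1*407977 = (-55/8*(-248) + (-2 + 1**2)) - 1*407977 = (1705 + (-2 + 1)) - 407977 = (1705 - 1) - 407977 = 1704 - 407977 = -406273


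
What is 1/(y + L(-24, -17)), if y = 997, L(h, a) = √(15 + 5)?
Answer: 997/993989 - 2*√5/993989 ≈ 0.00099853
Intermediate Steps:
L(h, a) = 2*√5 (L(h, a) = √20 = 2*√5)
1/(y + L(-24, -17)) = 1/(997 + 2*√5)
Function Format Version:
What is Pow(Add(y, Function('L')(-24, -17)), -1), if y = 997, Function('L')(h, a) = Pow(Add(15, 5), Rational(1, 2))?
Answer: Add(Rational(997, 993989), Mul(Rational(-2, 993989), Pow(5, Rational(1, 2)))) ≈ 0.00099853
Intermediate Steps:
Function('L')(h, a) = Mul(2, Pow(5, Rational(1, 2))) (Function('L')(h, a) = Pow(20, Rational(1, 2)) = Mul(2, Pow(5, Rational(1, 2))))
Pow(Add(y, Function('L')(-24, -17)), -1) = Pow(Add(997, Mul(2, Pow(5, Rational(1, 2)))), -1)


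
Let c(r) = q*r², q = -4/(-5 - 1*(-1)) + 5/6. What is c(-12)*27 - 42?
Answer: 7086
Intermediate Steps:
q = 11/6 (q = -4/(-5 + 1) + 5*(⅙) = -4/(-4) + ⅚ = -4*(-¼) + ⅚ = 1 + ⅚ = 11/6 ≈ 1.8333)
c(r) = 11*r²/6
c(-12)*27 - 42 = ((11/6)*(-12)²)*27 - 42 = ((11/6)*144)*27 - 42 = 264*27 - 42 = 7128 - 42 = 7086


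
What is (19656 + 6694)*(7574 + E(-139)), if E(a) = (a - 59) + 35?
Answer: 195279850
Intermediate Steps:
E(a) = -24 + a (E(a) = (-59 + a) + 35 = -24 + a)
(19656 + 6694)*(7574 + E(-139)) = (19656 + 6694)*(7574 + (-24 - 139)) = 26350*(7574 - 163) = 26350*7411 = 195279850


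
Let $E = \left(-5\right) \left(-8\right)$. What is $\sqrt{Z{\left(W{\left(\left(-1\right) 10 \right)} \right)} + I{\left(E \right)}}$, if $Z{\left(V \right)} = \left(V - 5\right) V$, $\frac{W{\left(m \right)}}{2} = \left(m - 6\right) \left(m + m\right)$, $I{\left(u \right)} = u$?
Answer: $6 \sqrt{11290} \approx 637.53$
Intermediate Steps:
$E = 40$
$W{\left(m \right)} = 4 m \left(-6 + m\right)$ ($W{\left(m \right)} = 2 \left(m - 6\right) \left(m + m\right) = 2 \left(-6 + m\right) 2 m = 2 \cdot 2 m \left(-6 + m\right) = 4 m \left(-6 + m\right)$)
$Z{\left(V \right)} = V \left(-5 + V\right)$ ($Z{\left(V \right)} = \left(-5 + V\right) V = V \left(-5 + V\right)$)
$\sqrt{Z{\left(W{\left(\left(-1\right) 10 \right)} \right)} + I{\left(E \right)}} = \sqrt{4 \left(\left(-1\right) 10\right) \left(-6 - 10\right) \left(-5 + 4 \left(\left(-1\right) 10\right) \left(-6 - 10\right)\right) + 40} = \sqrt{4 \left(-10\right) \left(-6 - 10\right) \left(-5 + 4 \left(-10\right) \left(-6 - 10\right)\right) + 40} = \sqrt{4 \left(-10\right) \left(-16\right) \left(-5 + 4 \left(-10\right) \left(-16\right)\right) + 40} = \sqrt{640 \left(-5 + 640\right) + 40} = \sqrt{640 \cdot 635 + 40} = \sqrt{406400 + 40} = \sqrt{406440} = 6 \sqrt{11290}$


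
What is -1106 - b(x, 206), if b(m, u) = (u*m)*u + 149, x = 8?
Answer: -340743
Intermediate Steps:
b(m, u) = 149 + m*u² (b(m, u) = (m*u)*u + 149 = m*u² + 149 = 149 + m*u²)
-1106 - b(x, 206) = -1106 - (149 + 8*206²) = -1106 - (149 + 8*42436) = -1106 - (149 + 339488) = -1106 - 1*339637 = -1106 - 339637 = -340743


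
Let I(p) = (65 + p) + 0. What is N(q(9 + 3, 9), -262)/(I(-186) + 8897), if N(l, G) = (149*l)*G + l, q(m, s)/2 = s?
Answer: -351333/4388 ≈ -80.067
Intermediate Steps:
q(m, s) = 2*s
I(p) = 65 + p
N(l, G) = l + 149*G*l (N(l, G) = 149*G*l + l = l + 149*G*l)
N(q(9 + 3, 9), -262)/(I(-186) + 8897) = ((2*9)*(1 + 149*(-262)))/((65 - 186) + 8897) = (18*(1 - 39038))/(-121 + 8897) = (18*(-39037))/8776 = -702666*1/8776 = -351333/4388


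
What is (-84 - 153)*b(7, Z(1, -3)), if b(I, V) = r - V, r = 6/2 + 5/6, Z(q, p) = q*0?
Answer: -1817/2 ≈ -908.50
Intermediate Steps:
Z(q, p) = 0
r = 23/6 (r = 6*(½) + 5*(⅙) = 3 + ⅚ = 23/6 ≈ 3.8333)
b(I, V) = 23/6 - V
(-84 - 153)*b(7, Z(1, -3)) = (-84 - 153)*(23/6 - 1*0) = -237*(23/6 + 0) = -237*23/6 = -1817/2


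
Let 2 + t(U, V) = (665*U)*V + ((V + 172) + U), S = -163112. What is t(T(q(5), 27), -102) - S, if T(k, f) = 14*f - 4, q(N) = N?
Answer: -25204866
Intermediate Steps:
T(k, f) = -4 + 14*f
t(U, V) = 170 + U + V + 665*U*V (t(U, V) = -2 + ((665*U)*V + ((V + 172) + U)) = -2 + (665*U*V + ((172 + V) + U)) = -2 + (665*U*V + (172 + U + V)) = -2 + (172 + U + V + 665*U*V) = 170 + U + V + 665*U*V)
t(T(q(5), 27), -102) - S = (170 + (-4 + 14*27) - 102 + 665*(-4 + 14*27)*(-102)) - 1*(-163112) = (170 + (-4 + 378) - 102 + 665*(-4 + 378)*(-102)) + 163112 = (170 + 374 - 102 + 665*374*(-102)) + 163112 = (170 + 374 - 102 - 25368420) + 163112 = -25367978 + 163112 = -25204866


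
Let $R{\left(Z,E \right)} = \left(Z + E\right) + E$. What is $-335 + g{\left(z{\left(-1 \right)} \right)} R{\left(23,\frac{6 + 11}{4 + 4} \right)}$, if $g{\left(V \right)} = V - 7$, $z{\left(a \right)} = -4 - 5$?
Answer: $-771$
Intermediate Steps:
$R{\left(Z,E \right)} = Z + 2 E$ ($R{\left(Z,E \right)} = \left(E + Z\right) + E = Z + 2 E$)
$z{\left(a \right)} = -9$ ($z{\left(a \right)} = -4 - 5 = -9$)
$g{\left(V \right)} = -7 + V$
$-335 + g{\left(z{\left(-1 \right)} \right)} R{\left(23,\frac{6 + 11}{4 + 4} \right)} = -335 + \left(-7 - 9\right) \left(23 + 2 \frac{6 + 11}{4 + 4}\right) = -335 - 16 \left(23 + 2 \cdot \frac{17}{8}\right) = -335 - 16 \left(23 + \frac{17}{4}\right) = -335 - 436 = -771$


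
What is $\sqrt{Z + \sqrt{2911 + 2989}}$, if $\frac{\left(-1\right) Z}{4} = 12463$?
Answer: $\sqrt{-49852 + 10 \sqrt{59}} \approx 223.1 i$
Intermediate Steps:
$Z = -49852$ ($Z = \left(-4\right) 12463 = -49852$)
$\sqrt{Z + \sqrt{2911 + 2989}} = \sqrt{-49852 + \sqrt{2911 + 2989}} = \sqrt{-49852 + \sqrt{5900}} = \sqrt{-49852 + 10 \sqrt{59}}$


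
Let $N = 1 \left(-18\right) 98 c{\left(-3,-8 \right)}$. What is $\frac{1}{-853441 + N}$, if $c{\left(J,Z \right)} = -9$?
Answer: $- \frac{1}{837565} \approx -1.1939 \cdot 10^{-6}$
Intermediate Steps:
$N = 15876$ ($N = 1 \left(-18\right) 98 \left(-9\right) = \left(-18\right) 98 \left(-9\right) = \left(-1764\right) \left(-9\right) = 15876$)
$\frac{1}{-853441 + N} = \frac{1}{-853441 + 15876} = \frac{1}{-837565} = - \frac{1}{837565}$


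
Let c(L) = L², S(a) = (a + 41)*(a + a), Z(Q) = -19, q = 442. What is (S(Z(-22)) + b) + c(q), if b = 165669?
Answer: 360197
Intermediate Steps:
S(a) = 2*a*(41 + a) (S(a) = (41 + a)*(2*a) = 2*a*(41 + a))
(S(Z(-22)) + b) + c(q) = (2*(-19)*(41 - 19) + 165669) + 442² = (2*(-19)*22 + 165669) + 195364 = (-836 + 165669) + 195364 = 164833 + 195364 = 360197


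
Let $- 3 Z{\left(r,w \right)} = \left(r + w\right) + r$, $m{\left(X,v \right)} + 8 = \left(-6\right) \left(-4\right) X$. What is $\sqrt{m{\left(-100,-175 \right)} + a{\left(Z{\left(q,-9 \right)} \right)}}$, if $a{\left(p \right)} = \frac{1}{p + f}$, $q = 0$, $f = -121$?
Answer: $\frac{i \sqrt{33529110}}{118} \approx 49.071 i$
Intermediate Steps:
$m{\left(X,v \right)} = -8 + 24 X$ ($m{\left(X,v \right)} = -8 + \left(-6\right) \left(-4\right) X = -8 + 24 X$)
$Z{\left(r,w \right)} = - \frac{2 r}{3} - \frac{w}{3}$ ($Z{\left(r,w \right)} = - \frac{\left(r + w\right) + r}{3} = - \frac{w + 2 r}{3} = - \frac{2 r}{3} - \frac{w}{3}$)
$a{\left(p \right)} = \frac{1}{-121 + p}$ ($a{\left(p \right)} = \frac{1}{p - 121} = \frac{1}{-121 + p}$)
$\sqrt{m{\left(-100,-175 \right)} + a{\left(Z{\left(q,-9 \right)} \right)}} = \sqrt{\left(-8 + 24 \left(-100\right)\right) + \frac{1}{-121 - -3}} = \sqrt{\left(-8 - 2400\right) + \frac{1}{-121 + \left(0 + 3\right)}} = \sqrt{-2408 + \frac{1}{-121 + 3}} = \sqrt{-2408 + \frac{1}{-118}} = \sqrt{-2408 - \frac{1}{118}} = \sqrt{- \frac{284145}{118}} = \frac{i \sqrt{33529110}}{118}$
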